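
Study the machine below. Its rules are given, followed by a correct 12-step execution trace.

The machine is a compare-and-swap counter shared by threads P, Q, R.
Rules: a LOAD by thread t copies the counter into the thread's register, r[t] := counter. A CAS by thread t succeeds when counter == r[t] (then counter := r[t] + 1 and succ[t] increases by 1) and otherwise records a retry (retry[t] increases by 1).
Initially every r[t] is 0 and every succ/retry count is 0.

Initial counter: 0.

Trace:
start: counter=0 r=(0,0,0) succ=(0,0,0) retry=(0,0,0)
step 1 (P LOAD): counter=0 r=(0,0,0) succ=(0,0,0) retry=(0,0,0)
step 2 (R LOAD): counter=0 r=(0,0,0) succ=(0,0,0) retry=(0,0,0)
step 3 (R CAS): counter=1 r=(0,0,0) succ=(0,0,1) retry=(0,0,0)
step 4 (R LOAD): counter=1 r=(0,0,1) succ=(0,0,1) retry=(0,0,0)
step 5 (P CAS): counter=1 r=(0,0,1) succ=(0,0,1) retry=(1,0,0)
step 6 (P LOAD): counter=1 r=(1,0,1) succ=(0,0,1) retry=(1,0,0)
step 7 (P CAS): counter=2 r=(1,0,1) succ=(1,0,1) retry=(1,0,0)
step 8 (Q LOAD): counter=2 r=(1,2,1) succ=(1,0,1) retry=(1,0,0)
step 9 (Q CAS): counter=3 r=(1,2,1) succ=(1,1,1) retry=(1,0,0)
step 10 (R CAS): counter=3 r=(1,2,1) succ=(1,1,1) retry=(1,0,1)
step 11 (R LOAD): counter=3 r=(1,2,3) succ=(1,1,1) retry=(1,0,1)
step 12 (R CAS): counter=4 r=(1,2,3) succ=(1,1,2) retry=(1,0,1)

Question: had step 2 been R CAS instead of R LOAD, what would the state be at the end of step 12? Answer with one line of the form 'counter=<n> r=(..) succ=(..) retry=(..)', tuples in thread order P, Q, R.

(re-executing from step 2 with the substitution; state before step 2: counter=0 r=(0,0,0) succ=(0,0,0) retry=(0,0,0))
step 2 (R CAS): counter=1 r=(0,0,0) succ=(0,0,1) retry=(0,0,0)
step 3 (R CAS): counter=1 r=(0,0,0) succ=(0,0,1) retry=(0,0,1)
step 4 (R LOAD): counter=1 r=(0,0,1) succ=(0,0,1) retry=(0,0,1)
step 5 (P CAS): counter=1 r=(0,0,1) succ=(0,0,1) retry=(1,0,1)
step 6 (P LOAD): counter=1 r=(1,0,1) succ=(0,0,1) retry=(1,0,1)
step 7 (P CAS): counter=2 r=(1,0,1) succ=(1,0,1) retry=(1,0,1)
step 8 (Q LOAD): counter=2 r=(1,2,1) succ=(1,0,1) retry=(1,0,1)
step 9 (Q CAS): counter=3 r=(1,2,1) succ=(1,1,1) retry=(1,0,1)
step 10 (R CAS): counter=3 r=(1,2,1) succ=(1,1,1) retry=(1,0,2)
step 11 (R LOAD): counter=3 r=(1,2,3) succ=(1,1,1) retry=(1,0,2)
step 12 (R CAS): counter=4 r=(1,2,3) succ=(1,1,2) retry=(1,0,2)

counter=4 r=(1,2,3) succ=(1,1,2) retry=(1,0,2)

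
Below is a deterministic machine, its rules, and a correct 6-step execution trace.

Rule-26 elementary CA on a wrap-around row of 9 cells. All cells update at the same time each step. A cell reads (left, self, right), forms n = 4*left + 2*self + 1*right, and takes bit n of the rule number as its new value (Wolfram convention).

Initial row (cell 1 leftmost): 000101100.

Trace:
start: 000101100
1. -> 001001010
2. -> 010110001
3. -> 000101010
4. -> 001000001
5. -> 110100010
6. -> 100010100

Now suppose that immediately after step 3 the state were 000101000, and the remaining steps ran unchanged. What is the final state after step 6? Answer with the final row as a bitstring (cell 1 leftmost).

state after step 3 := 000101000
4. -> 001000100
5. -> 010101010
6. -> 100000001

100000001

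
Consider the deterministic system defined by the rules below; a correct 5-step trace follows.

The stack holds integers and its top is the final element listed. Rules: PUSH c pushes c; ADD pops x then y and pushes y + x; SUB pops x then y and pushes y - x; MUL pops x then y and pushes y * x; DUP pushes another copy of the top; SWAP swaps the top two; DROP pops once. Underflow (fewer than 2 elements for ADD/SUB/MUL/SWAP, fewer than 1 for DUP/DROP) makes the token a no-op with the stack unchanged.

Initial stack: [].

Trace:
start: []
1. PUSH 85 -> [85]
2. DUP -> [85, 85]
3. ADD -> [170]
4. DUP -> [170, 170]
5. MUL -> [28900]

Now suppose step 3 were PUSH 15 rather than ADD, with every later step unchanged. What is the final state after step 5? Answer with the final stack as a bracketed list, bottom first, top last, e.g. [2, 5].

[85, 85, 225]

(re-executing from step 3 with the substitution; state before step 3: [85, 85])
3. PUSH 15 -> [85, 85, 15]
4. DUP -> [85, 85, 15, 15]
5. MUL -> [85, 85, 225]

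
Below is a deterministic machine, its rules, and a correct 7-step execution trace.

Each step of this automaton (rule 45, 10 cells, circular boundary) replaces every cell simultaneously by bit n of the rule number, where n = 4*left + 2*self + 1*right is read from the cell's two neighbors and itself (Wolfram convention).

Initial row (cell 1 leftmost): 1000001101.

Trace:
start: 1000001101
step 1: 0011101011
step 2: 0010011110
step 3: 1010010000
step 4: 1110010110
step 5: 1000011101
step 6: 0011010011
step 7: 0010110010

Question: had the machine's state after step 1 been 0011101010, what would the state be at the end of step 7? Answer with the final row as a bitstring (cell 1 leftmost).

state after step 1 := 0011101010
step 2: 1010011110
step 3: 1110010001
step 4: 0000010101
step 5: 0111011111
step 6: 1100110000
step 7: 1000100110

1000100110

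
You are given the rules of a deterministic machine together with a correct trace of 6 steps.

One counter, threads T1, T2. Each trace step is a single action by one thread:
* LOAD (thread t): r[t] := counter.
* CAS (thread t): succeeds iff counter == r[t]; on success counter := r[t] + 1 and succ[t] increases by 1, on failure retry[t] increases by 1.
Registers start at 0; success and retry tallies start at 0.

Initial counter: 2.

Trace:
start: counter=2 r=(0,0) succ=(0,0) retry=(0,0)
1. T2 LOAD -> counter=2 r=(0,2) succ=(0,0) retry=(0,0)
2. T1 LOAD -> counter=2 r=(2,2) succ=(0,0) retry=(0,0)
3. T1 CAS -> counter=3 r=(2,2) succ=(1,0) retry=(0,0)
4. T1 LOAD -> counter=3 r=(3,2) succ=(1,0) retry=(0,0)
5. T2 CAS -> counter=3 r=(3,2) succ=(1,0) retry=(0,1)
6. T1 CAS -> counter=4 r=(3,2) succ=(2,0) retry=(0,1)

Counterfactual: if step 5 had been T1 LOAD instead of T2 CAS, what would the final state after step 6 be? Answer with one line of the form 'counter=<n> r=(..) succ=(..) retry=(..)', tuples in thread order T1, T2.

counter=4 r=(3,2) succ=(2,0) retry=(0,0)

(re-executing from step 5 with the substitution; state before step 5: counter=3 r=(3,2) succ=(1,0) retry=(0,0))
5. T1 LOAD -> counter=3 r=(3,2) succ=(1,0) retry=(0,0)
6. T1 CAS -> counter=4 r=(3,2) succ=(2,0) retry=(0,0)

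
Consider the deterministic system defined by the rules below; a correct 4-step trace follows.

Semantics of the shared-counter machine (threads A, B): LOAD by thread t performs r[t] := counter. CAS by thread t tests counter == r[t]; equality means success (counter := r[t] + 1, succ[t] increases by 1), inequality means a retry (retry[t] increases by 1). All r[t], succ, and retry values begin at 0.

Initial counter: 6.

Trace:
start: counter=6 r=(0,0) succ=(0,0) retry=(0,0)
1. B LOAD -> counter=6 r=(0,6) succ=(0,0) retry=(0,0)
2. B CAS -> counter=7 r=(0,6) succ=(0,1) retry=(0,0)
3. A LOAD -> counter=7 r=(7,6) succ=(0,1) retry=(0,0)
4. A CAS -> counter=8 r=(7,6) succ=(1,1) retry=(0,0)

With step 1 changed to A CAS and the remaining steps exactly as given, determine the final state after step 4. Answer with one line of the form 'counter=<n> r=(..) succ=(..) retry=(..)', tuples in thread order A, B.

(re-executing from step 1 with the substitution; state before step 1: counter=6 r=(0,0) succ=(0,0) retry=(0,0))
1. A CAS -> counter=6 r=(0,0) succ=(0,0) retry=(1,0)
2. B CAS -> counter=6 r=(0,0) succ=(0,0) retry=(1,1)
3. A LOAD -> counter=6 r=(6,0) succ=(0,0) retry=(1,1)
4. A CAS -> counter=7 r=(6,0) succ=(1,0) retry=(1,1)

counter=7 r=(6,0) succ=(1,0) retry=(1,1)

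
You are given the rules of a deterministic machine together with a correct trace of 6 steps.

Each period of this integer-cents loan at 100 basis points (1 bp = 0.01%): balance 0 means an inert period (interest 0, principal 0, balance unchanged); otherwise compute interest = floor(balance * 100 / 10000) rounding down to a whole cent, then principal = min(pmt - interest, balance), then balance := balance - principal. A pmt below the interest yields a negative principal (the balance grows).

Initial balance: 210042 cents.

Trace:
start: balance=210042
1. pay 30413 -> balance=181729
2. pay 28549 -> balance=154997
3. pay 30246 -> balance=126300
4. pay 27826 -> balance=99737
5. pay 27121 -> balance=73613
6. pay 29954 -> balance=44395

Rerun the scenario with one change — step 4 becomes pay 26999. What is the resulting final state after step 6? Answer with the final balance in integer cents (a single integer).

45238

(re-executing from step 4 with the substitution; state before step 4: balance=126300)
4. pay 26999 -> balance=100564
5. pay 27121 -> balance=74448
6. pay 29954 -> balance=45238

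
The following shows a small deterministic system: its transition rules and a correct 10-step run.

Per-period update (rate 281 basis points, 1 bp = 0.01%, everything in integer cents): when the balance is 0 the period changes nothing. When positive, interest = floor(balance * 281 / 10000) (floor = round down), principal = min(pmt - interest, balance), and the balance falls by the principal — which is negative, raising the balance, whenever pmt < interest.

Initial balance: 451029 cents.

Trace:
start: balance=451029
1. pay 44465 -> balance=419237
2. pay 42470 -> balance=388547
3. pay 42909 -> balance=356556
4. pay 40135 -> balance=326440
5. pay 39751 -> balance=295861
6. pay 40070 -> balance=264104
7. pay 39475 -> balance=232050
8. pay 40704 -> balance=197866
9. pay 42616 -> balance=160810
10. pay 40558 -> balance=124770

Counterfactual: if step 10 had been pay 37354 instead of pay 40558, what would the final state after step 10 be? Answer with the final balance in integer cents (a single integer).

127974

(re-executing from step 10 with the substitution; state before step 10: balance=160810)
10. pay 37354 -> balance=127974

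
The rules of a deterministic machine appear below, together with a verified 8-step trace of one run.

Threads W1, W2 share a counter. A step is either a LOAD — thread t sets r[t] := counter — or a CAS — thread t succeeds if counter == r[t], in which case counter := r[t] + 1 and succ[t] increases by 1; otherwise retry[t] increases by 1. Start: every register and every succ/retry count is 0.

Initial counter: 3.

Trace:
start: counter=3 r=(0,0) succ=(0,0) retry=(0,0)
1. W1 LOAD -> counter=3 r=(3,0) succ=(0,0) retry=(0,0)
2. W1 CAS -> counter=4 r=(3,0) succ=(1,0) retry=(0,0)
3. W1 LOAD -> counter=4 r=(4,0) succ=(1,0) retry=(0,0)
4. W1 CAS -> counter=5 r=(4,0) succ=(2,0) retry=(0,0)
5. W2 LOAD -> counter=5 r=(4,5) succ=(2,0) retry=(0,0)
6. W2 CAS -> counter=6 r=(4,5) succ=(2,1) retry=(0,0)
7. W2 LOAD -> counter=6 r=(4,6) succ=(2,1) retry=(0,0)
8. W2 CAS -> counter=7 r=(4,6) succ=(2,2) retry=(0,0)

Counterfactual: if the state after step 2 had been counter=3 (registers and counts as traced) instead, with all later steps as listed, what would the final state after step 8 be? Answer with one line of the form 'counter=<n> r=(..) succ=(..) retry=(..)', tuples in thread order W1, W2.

counter=6 r=(3,5) succ=(2,2) retry=(0,0)

state after step 2 := counter=3 r=(3,0) succ=(1,0) retry=(0,0)
3. W1 LOAD -> counter=3 r=(3,0) succ=(1,0) retry=(0,0)
4. W1 CAS -> counter=4 r=(3,0) succ=(2,0) retry=(0,0)
5. W2 LOAD -> counter=4 r=(3,4) succ=(2,0) retry=(0,0)
6. W2 CAS -> counter=5 r=(3,4) succ=(2,1) retry=(0,0)
7. W2 LOAD -> counter=5 r=(3,5) succ=(2,1) retry=(0,0)
8. W2 CAS -> counter=6 r=(3,5) succ=(2,2) retry=(0,0)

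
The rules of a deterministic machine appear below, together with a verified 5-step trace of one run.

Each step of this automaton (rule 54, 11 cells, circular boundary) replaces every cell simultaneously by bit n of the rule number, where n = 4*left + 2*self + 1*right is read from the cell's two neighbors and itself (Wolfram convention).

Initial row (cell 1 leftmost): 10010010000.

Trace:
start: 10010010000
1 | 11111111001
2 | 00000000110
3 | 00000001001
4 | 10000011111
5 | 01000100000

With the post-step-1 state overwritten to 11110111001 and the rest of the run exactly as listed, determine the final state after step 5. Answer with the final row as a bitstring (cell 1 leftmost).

01110100000

state after step 1 := 11110111001
2 | 00001000110
3 | 00011101001
4 | 10100011111
5 | 01110100000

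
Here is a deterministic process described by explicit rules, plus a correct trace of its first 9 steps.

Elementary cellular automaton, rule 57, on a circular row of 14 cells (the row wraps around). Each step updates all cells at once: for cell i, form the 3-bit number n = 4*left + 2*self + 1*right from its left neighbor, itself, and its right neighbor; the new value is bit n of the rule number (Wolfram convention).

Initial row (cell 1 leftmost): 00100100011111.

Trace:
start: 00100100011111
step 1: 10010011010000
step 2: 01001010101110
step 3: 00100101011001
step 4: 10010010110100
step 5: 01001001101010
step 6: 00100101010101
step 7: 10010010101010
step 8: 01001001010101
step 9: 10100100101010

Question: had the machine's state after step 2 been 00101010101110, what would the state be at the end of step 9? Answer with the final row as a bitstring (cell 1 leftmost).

10101010101010

state after step 2 := 00101010101110
step 3: 10010101011001
step 4: 01001010110101
step 5: 10100101101010
step 6: 01010011010101
step 7: 10101010101010
step 8: 01010101010101
step 9: 10101010101010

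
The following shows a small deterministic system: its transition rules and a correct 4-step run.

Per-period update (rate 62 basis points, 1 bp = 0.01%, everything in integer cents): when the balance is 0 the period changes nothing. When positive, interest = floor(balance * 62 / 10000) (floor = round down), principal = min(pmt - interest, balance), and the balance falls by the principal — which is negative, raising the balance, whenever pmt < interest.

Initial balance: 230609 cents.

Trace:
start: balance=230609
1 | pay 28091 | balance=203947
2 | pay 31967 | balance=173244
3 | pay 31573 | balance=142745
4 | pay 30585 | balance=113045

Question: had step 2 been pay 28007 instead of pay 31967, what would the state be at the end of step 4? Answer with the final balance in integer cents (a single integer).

117053

(re-executing from step 2 with the substitution; state before step 2: balance=203947)
2 | pay 28007 | balance=177204
3 | pay 31573 | balance=146729
4 | pay 30585 | balance=117053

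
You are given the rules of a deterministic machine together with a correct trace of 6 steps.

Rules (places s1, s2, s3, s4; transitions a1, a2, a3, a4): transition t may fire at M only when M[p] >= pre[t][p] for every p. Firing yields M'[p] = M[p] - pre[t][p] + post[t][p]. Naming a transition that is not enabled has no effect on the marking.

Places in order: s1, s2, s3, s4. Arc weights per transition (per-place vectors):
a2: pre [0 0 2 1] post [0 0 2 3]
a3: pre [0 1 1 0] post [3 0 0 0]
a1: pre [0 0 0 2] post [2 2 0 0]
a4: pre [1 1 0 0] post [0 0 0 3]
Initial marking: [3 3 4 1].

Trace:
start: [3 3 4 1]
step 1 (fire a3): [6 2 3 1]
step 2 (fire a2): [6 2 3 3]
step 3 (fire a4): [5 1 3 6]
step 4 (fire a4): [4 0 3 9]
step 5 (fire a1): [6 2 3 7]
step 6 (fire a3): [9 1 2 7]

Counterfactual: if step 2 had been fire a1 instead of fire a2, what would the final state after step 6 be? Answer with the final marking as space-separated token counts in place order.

9 1 2 5

(re-executing from step 2 with the substitution; state before step 2: [6 2 3 1])
step 2 (fire a1): [6 2 3 1]
step 3 (fire a4): [5 1 3 4]
step 4 (fire a4): [4 0 3 7]
step 5 (fire a1): [6 2 3 5]
step 6 (fire a3): [9 1 2 5]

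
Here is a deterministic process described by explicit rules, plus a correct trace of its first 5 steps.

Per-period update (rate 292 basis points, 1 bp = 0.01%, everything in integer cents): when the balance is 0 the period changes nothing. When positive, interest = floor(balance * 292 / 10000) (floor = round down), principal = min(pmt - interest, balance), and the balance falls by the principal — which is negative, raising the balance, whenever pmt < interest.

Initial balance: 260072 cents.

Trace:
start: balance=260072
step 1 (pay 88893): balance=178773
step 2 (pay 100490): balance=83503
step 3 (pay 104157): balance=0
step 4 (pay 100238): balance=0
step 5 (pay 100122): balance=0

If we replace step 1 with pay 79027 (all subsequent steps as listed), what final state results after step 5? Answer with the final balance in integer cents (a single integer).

(re-executing from step 1 with the substitution; state before step 1: balance=260072)
step 1 (pay 79027): balance=188639
step 2 (pay 100490): balance=93657
step 3 (pay 104157): balance=0
step 4 (pay 100238): balance=0
step 5 (pay 100122): balance=0

0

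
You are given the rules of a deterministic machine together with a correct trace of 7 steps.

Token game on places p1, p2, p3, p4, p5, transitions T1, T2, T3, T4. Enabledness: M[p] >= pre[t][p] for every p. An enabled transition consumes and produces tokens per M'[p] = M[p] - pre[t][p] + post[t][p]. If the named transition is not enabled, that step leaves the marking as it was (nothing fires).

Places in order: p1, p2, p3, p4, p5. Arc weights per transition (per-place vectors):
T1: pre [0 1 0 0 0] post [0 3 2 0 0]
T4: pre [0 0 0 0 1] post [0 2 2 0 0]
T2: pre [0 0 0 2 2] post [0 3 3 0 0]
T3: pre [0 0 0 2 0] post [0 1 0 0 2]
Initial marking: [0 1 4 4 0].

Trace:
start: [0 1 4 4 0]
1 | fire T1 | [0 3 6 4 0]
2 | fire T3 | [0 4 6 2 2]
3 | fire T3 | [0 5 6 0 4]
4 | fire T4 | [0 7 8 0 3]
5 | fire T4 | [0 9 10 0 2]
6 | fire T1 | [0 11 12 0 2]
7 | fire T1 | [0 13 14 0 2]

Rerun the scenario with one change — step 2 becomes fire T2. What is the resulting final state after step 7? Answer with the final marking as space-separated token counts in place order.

0 12 14 2 0

(re-executing from step 2 with the substitution; state before step 2: [0 3 6 4 0])
2 | fire T2 | [0 3 6 4 0]
3 | fire T3 | [0 4 6 2 2]
4 | fire T4 | [0 6 8 2 1]
5 | fire T4 | [0 8 10 2 0]
6 | fire T1 | [0 10 12 2 0]
7 | fire T1 | [0 12 14 2 0]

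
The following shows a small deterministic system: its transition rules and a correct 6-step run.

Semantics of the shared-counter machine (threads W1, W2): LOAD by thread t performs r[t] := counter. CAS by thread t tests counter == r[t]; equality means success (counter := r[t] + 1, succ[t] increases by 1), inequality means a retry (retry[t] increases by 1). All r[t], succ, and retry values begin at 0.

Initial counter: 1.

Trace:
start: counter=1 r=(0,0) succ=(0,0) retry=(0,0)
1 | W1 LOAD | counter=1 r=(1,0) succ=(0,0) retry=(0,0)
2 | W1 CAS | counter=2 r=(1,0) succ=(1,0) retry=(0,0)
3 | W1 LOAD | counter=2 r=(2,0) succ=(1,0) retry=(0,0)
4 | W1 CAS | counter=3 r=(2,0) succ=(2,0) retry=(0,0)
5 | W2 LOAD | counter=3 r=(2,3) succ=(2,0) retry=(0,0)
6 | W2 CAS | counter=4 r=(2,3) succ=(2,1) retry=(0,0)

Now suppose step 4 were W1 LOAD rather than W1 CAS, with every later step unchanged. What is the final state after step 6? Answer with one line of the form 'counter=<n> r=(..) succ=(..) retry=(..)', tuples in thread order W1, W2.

(re-executing from step 4 with the substitution; state before step 4: counter=2 r=(2,0) succ=(1,0) retry=(0,0))
4 | W1 LOAD | counter=2 r=(2,0) succ=(1,0) retry=(0,0)
5 | W2 LOAD | counter=2 r=(2,2) succ=(1,0) retry=(0,0)
6 | W2 CAS | counter=3 r=(2,2) succ=(1,1) retry=(0,0)

counter=3 r=(2,2) succ=(1,1) retry=(0,0)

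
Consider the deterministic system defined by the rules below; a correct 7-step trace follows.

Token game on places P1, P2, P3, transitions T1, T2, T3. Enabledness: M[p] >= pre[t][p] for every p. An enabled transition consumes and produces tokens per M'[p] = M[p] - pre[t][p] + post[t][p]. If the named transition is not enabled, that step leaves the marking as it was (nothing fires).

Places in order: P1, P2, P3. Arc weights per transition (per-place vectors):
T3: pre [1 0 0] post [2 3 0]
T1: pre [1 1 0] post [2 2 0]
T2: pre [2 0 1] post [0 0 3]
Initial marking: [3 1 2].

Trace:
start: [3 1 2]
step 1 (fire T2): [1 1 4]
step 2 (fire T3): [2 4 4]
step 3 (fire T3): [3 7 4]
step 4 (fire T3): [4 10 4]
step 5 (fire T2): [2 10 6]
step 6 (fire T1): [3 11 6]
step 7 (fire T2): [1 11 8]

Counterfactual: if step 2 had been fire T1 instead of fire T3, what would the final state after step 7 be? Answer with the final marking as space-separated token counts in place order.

1 9 8

(re-executing from step 2 with the substitution; state before step 2: [1 1 4])
step 2 (fire T1): [2 2 4]
step 3 (fire T3): [3 5 4]
step 4 (fire T3): [4 8 4]
step 5 (fire T2): [2 8 6]
step 6 (fire T1): [3 9 6]
step 7 (fire T2): [1 9 8]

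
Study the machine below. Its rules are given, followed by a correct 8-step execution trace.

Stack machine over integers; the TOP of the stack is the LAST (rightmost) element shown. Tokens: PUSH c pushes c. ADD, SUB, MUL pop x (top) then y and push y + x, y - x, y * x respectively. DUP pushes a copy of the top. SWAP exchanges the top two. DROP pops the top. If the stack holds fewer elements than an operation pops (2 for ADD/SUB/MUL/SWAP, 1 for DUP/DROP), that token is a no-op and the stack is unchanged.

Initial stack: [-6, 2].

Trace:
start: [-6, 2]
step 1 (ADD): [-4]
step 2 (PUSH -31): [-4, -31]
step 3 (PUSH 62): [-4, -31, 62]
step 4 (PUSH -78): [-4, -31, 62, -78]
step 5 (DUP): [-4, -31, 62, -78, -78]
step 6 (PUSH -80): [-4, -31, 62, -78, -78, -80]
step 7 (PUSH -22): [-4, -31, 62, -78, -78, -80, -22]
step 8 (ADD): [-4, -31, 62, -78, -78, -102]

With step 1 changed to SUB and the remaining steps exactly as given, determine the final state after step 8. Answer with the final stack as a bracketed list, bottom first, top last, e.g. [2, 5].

[-8, -31, 62, -78, -78, -102]

(re-executing from step 1 with the substitution; state before step 1: [-6, 2])
step 1 (SUB): [-8]
step 2 (PUSH -31): [-8, -31]
step 3 (PUSH 62): [-8, -31, 62]
step 4 (PUSH -78): [-8, -31, 62, -78]
step 5 (DUP): [-8, -31, 62, -78, -78]
step 6 (PUSH -80): [-8, -31, 62, -78, -78, -80]
step 7 (PUSH -22): [-8, -31, 62, -78, -78, -80, -22]
step 8 (ADD): [-8, -31, 62, -78, -78, -102]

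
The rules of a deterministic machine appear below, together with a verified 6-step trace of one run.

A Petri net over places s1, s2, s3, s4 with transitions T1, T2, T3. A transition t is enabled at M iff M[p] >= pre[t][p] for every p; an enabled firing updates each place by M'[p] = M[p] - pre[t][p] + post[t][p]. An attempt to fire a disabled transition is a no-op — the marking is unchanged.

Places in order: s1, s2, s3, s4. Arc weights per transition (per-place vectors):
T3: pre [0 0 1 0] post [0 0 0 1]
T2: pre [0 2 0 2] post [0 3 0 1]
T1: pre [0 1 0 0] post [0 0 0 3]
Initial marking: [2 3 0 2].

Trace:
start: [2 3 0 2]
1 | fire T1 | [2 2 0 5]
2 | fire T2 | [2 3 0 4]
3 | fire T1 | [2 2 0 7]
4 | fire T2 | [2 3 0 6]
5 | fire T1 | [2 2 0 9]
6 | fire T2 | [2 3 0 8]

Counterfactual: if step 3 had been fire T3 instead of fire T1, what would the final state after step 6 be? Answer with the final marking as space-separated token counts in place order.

2 4 0 5

(re-executing from step 3 with the substitution; state before step 3: [2 3 0 4])
3 | fire T3 | [2 3 0 4]
4 | fire T2 | [2 4 0 3]
5 | fire T1 | [2 3 0 6]
6 | fire T2 | [2 4 0 5]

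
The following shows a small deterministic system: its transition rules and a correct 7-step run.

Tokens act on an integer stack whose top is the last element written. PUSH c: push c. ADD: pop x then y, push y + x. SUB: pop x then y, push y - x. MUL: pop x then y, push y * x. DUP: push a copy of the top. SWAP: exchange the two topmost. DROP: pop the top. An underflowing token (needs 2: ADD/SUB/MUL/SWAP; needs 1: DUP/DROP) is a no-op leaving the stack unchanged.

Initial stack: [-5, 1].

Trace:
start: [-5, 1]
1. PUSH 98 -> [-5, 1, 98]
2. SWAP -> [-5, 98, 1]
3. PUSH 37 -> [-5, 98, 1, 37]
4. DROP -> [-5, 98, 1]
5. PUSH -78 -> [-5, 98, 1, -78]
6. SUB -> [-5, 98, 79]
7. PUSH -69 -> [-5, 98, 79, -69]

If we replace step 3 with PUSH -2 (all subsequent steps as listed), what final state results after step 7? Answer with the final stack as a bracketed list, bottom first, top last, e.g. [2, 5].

[-5, 98, 79, -69]

(re-executing from step 3 with the substitution; state before step 3: [-5, 98, 1])
3. PUSH -2 -> [-5, 98, 1, -2]
4. DROP -> [-5, 98, 1]
5. PUSH -78 -> [-5, 98, 1, -78]
6. SUB -> [-5, 98, 79]
7. PUSH -69 -> [-5, 98, 79, -69]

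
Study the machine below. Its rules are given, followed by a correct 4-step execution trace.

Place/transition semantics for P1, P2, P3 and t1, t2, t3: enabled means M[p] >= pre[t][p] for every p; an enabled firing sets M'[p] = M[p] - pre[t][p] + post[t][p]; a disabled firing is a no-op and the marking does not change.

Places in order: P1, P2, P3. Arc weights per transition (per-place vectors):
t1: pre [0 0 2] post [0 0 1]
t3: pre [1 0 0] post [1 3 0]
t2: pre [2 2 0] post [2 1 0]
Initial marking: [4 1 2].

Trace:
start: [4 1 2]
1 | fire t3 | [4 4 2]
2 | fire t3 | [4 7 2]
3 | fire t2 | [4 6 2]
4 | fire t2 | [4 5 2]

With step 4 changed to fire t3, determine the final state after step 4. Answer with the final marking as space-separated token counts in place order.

4 9 2

(re-executing from step 4 with the substitution; state before step 4: [4 6 2])
4 | fire t3 | [4 9 2]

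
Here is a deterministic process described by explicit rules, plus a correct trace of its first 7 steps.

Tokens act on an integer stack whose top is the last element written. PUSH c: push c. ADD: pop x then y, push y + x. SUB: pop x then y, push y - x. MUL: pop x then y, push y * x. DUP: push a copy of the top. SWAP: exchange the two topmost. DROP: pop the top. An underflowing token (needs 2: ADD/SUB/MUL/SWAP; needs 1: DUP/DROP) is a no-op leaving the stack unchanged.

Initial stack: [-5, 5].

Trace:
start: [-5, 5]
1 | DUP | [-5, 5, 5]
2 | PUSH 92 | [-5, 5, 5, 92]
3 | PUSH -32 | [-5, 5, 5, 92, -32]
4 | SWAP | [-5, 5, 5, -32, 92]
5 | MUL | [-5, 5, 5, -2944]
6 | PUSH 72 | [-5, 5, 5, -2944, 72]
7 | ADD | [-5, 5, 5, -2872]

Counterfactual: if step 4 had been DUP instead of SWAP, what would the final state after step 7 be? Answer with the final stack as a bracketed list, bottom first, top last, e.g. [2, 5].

[-5, 5, 5, 92, 1096]

(re-executing from step 4 with the substitution; state before step 4: [-5, 5, 5, 92, -32])
4 | DUP | [-5, 5, 5, 92, -32, -32]
5 | MUL | [-5, 5, 5, 92, 1024]
6 | PUSH 72 | [-5, 5, 5, 92, 1024, 72]
7 | ADD | [-5, 5, 5, 92, 1096]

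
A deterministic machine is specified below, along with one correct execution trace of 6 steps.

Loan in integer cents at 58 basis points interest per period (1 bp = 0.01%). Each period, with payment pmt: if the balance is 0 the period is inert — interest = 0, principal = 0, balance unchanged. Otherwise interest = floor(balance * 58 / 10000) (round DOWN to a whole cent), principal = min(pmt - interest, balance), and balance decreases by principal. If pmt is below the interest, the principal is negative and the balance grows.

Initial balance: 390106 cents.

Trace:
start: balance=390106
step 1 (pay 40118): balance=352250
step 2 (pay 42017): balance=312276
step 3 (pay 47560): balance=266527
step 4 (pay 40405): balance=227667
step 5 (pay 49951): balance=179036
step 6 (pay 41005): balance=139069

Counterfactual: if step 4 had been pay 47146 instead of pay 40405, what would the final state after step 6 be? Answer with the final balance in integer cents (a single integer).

(re-executing from step 4 with the substitution; state before step 4: balance=266527)
step 4 (pay 47146): balance=220926
step 5 (pay 49951): balance=172256
step 6 (pay 41005): balance=132250

132250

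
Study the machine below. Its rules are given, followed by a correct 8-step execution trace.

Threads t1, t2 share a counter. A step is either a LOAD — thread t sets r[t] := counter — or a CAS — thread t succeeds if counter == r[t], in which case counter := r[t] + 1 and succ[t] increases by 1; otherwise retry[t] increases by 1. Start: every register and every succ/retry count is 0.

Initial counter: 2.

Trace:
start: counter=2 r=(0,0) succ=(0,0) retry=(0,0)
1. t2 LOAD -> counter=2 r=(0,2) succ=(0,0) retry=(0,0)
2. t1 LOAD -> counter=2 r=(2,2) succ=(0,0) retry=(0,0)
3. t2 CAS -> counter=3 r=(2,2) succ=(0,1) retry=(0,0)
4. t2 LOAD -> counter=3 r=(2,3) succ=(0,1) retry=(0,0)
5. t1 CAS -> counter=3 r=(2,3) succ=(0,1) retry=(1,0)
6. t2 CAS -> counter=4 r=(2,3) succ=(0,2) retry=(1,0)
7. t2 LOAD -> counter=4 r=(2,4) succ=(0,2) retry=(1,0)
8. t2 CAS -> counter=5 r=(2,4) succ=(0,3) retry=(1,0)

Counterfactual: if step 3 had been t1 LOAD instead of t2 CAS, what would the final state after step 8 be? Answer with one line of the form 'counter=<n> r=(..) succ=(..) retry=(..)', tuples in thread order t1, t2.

counter=4 r=(2,3) succ=(1,1) retry=(0,1)

(re-executing from step 3 with the substitution; state before step 3: counter=2 r=(2,2) succ=(0,0) retry=(0,0))
3. t1 LOAD -> counter=2 r=(2,2) succ=(0,0) retry=(0,0)
4. t2 LOAD -> counter=2 r=(2,2) succ=(0,0) retry=(0,0)
5. t1 CAS -> counter=3 r=(2,2) succ=(1,0) retry=(0,0)
6. t2 CAS -> counter=3 r=(2,2) succ=(1,0) retry=(0,1)
7. t2 LOAD -> counter=3 r=(2,3) succ=(1,0) retry=(0,1)
8. t2 CAS -> counter=4 r=(2,3) succ=(1,1) retry=(0,1)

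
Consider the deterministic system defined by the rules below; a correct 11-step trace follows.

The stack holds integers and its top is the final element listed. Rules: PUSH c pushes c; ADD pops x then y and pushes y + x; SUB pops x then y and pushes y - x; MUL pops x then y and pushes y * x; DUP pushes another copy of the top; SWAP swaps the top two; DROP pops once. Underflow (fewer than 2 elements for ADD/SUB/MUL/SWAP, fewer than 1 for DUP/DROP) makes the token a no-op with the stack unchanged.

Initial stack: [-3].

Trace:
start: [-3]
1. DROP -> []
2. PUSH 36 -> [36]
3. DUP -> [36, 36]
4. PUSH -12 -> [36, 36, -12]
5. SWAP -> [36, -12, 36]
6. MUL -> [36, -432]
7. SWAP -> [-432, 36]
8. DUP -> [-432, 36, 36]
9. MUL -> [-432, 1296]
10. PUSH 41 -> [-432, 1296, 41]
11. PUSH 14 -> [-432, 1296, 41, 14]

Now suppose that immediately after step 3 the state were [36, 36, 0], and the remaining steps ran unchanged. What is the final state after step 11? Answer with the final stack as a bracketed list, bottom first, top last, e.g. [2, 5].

[36, 0, 1296, 41, 14]

state after step 3 := [36, 36, 0]
4. PUSH -12 -> [36, 36, 0, -12]
5. SWAP -> [36, 36, -12, 0]
6. MUL -> [36, 36, 0]
7. SWAP -> [36, 0, 36]
8. DUP -> [36, 0, 36, 36]
9. MUL -> [36, 0, 1296]
10. PUSH 41 -> [36, 0, 1296, 41]
11. PUSH 14 -> [36, 0, 1296, 41, 14]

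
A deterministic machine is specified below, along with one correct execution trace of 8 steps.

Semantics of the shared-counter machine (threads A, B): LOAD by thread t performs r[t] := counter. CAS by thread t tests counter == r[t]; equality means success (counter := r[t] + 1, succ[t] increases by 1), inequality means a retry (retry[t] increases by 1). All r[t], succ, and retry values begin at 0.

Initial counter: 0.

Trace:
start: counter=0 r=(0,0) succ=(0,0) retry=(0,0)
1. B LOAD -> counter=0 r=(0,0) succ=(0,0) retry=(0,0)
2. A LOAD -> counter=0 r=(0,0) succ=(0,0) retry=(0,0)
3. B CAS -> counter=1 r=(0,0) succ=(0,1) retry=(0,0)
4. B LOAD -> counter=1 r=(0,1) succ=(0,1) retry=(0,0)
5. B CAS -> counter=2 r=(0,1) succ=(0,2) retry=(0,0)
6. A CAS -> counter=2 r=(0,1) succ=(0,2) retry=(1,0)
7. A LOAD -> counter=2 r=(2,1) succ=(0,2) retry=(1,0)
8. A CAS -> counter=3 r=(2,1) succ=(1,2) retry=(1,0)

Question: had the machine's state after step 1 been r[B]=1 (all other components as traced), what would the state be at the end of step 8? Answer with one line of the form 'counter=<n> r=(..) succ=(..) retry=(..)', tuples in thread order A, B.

state after step 1 := counter=0 r=(0,1) succ=(0,0) retry=(0,0)
2. A LOAD -> counter=0 r=(0,1) succ=(0,0) retry=(0,0)
3. B CAS -> counter=0 r=(0,1) succ=(0,0) retry=(0,1)
4. B LOAD -> counter=0 r=(0,0) succ=(0,0) retry=(0,1)
5. B CAS -> counter=1 r=(0,0) succ=(0,1) retry=(0,1)
6. A CAS -> counter=1 r=(0,0) succ=(0,1) retry=(1,1)
7. A LOAD -> counter=1 r=(1,0) succ=(0,1) retry=(1,1)
8. A CAS -> counter=2 r=(1,0) succ=(1,1) retry=(1,1)

counter=2 r=(1,0) succ=(1,1) retry=(1,1)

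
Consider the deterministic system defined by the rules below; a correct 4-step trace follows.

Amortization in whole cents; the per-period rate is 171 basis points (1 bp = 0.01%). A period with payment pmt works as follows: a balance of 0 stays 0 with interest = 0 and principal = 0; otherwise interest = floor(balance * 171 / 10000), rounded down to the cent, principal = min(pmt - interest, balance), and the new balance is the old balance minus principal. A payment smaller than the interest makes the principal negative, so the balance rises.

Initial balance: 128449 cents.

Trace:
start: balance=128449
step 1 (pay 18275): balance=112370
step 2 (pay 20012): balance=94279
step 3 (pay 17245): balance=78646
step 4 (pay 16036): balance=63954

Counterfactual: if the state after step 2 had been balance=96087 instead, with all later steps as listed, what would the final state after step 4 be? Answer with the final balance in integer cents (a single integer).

65825

state after step 2 := balance=96087
step 3 (pay 17245): balance=80485
step 4 (pay 16036): balance=65825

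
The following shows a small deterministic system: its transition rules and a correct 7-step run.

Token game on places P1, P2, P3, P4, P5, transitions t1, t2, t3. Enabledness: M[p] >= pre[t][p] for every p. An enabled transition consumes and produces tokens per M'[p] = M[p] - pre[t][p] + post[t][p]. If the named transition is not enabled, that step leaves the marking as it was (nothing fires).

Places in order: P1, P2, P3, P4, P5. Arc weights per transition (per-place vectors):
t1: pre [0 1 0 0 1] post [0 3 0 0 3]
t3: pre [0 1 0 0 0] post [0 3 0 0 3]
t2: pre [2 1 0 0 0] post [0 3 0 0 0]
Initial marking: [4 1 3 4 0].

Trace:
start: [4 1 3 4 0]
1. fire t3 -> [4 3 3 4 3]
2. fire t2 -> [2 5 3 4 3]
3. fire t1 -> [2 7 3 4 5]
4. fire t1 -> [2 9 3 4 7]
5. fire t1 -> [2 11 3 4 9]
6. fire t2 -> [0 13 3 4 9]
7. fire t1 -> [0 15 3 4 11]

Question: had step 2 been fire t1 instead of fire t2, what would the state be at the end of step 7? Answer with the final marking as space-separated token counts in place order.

2 15 3 4 13

(re-executing from step 2 with the substitution; state before step 2: [4 3 3 4 3])
2. fire t1 -> [4 5 3 4 5]
3. fire t1 -> [4 7 3 4 7]
4. fire t1 -> [4 9 3 4 9]
5. fire t1 -> [4 11 3 4 11]
6. fire t2 -> [2 13 3 4 11]
7. fire t1 -> [2 15 3 4 13]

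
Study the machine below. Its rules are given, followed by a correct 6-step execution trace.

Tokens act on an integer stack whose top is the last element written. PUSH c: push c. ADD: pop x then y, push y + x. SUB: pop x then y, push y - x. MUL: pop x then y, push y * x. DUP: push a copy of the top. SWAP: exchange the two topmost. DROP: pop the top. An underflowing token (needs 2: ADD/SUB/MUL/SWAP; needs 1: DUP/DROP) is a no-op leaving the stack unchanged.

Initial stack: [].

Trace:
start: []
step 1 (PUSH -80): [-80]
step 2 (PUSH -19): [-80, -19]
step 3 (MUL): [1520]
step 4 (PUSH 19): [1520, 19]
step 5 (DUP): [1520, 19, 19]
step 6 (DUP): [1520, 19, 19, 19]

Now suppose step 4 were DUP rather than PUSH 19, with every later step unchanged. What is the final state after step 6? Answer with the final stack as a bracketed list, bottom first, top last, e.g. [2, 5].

[1520, 1520, 1520, 1520]

(re-executing from step 4 with the substitution; state before step 4: [1520])
step 4 (DUP): [1520, 1520]
step 5 (DUP): [1520, 1520, 1520]
step 6 (DUP): [1520, 1520, 1520, 1520]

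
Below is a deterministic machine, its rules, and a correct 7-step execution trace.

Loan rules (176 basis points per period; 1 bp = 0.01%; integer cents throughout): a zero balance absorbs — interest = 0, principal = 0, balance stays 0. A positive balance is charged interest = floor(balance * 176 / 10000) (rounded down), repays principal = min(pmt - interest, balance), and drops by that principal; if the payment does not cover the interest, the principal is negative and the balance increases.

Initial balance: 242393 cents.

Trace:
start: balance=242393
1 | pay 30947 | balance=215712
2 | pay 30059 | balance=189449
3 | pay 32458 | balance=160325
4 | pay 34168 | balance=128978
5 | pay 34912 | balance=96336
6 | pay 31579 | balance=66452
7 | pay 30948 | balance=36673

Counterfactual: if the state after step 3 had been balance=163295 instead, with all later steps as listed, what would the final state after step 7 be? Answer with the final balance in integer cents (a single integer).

state after step 3 := balance=163295
4 | pay 34168 | balance=132000
5 | pay 34912 | balance=99411
6 | pay 31579 | balance=69581
7 | pay 30948 | balance=39857

39857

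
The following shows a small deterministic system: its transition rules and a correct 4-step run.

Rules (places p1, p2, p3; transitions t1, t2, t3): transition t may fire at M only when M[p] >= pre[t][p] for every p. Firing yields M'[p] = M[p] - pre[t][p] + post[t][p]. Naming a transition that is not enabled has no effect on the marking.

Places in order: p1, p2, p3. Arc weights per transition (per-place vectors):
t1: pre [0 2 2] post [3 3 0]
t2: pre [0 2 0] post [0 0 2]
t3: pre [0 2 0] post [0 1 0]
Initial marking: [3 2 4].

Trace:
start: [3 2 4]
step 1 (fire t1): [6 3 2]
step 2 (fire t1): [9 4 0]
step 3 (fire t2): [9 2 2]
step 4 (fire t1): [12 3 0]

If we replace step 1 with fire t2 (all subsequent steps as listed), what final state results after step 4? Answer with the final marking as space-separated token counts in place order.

(re-executing from step 1 with the substitution; state before step 1: [3 2 4])
step 1 (fire t2): [3 0 6]
step 2 (fire t1): [3 0 6]
step 3 (fire t2): [3 0 6]
step 4 (fire t1): [3 0 6]

3 0 6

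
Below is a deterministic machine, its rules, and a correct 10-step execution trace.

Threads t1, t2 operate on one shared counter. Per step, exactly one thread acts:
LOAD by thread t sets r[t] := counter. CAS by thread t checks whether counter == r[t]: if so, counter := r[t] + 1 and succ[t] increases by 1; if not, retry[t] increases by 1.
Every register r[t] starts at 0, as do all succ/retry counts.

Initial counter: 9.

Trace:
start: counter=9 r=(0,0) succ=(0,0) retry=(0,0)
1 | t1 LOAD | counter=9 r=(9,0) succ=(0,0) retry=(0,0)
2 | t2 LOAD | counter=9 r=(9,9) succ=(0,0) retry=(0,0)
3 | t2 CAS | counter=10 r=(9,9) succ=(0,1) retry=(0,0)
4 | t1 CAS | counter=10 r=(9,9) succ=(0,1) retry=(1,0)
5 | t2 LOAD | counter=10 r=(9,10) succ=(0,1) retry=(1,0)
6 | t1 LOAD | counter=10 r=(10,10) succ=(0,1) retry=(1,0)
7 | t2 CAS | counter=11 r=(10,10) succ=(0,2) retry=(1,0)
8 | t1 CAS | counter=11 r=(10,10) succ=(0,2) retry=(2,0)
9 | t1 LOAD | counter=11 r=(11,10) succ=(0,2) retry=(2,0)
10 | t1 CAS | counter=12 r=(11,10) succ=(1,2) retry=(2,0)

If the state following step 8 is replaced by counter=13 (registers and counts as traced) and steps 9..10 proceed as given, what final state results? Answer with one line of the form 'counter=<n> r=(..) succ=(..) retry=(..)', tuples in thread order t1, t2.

counter=14 r=(13,10) succ=(1,2) retry=(2,0)

state after step 8 := counter=13 r=(10,10) succ=(0,2) retry=(2,0)
9 | t1 LOAD | counter=13 r=(13,10) succ=(0,2) retry=(2,0)
10 | t1 CAS | counter=14 r=(13,10) succ=(1,2) retry=(2,0)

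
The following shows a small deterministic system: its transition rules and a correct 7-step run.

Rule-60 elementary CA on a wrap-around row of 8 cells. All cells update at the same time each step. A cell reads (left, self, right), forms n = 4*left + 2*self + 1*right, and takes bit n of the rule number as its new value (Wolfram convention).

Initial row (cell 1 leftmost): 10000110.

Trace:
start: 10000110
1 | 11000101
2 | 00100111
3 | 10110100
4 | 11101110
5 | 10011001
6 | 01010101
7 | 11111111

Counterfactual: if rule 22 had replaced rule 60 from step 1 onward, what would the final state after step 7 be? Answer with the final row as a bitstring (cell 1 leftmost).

00000000

(re-executing steps 1..7 under rule 22; state before step 1: 10000110)
1 | 11001000
2 | 00111101
3 | 11000001
4 | 00100010
5 | 01110111
6 | 00000000
7 | 00000000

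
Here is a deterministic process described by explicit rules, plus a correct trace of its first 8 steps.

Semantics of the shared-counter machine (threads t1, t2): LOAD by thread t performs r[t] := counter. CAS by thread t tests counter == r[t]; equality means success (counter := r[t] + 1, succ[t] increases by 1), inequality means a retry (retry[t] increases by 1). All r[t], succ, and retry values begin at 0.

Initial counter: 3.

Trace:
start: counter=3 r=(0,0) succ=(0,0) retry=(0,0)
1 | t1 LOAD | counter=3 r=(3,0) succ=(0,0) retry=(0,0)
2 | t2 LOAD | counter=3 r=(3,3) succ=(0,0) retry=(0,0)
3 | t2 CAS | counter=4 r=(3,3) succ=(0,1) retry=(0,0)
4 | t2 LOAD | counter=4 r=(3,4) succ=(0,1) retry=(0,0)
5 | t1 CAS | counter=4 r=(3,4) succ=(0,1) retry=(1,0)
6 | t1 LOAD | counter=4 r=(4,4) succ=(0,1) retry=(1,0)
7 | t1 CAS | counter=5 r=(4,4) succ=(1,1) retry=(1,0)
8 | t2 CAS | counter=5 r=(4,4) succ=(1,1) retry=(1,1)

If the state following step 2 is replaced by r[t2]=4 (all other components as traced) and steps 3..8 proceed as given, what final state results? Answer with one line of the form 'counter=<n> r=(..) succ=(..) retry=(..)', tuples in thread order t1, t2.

state after step 2 := counter=3 r=(3,4) succ=(0,0) retry=(0,0)
3 | t2 CAS | counter=3 r=(3,4) succ=(0,0) retry=(0,1)
4 | t2 LOAD | counter=3 r=(3,3) succ=(0,0) retry=(0,1)
5 | t1 CAS | counter=4 r=(3,3) succ=(1,0) retry=(0,1)
6 | t1 LOAD | counter=4 r=(4,3) succ=(1,0) retry=(0,1)
7 | t1 CAS | counter=5 r=(4,3) succ=(2,0) retry=(0,1)
8 | t2 CAS | counter=5 r=(4,3) succ=(2,0) retry=(0,2)

counter=5 r=(4,3) succ=(2,0) retry=(0,2)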